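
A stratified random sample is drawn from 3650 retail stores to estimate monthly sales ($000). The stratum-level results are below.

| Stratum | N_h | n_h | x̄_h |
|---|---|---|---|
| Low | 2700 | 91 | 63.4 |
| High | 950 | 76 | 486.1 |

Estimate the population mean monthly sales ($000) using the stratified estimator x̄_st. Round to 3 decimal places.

N = Σ N_h = 3650. Stratum weights W_h = N_h/N.
x̄_st = (2700·63.4 + 950·486.1) / 3650 = 173.41781

x̄_st ≈ 173.418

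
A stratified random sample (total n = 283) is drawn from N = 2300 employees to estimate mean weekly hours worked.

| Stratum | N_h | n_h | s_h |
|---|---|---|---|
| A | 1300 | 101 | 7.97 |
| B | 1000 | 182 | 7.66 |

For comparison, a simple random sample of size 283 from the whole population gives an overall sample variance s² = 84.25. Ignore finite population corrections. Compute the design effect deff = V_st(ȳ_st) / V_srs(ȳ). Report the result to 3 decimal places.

V̂(ȳ_st) = Σ W_h² s_h²/n_h, with W_h = N_h/N and N = 2300:
  stratum A: (1300/2300)²·7.97²/101 = 0.200921
  stratum B: (1000/2300)²·7.66²/182 = 0.0609439
V_st = 0.261865
V_srs = s²/n = 84.25/283 = 0.297703
deff = V_st / V_srs = 0.261865/0.297703 = 0.8796

deff ≈ 0.880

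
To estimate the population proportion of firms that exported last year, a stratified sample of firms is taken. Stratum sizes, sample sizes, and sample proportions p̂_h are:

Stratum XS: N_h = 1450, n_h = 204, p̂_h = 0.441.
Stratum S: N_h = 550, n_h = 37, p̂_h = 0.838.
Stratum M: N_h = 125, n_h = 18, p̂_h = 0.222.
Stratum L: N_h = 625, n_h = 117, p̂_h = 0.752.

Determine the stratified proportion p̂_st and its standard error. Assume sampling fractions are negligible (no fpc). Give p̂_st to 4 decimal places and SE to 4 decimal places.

N = 2750; stratum weights W_h = N_h/N.
p̂_st = Σ W_h p̂_h = (1450·0.441 + 550·0.838 + 125·0.222 + 625·0.752)/2750 = 0.58113
V̂(p̂_st) = Σ W_h² p̂_h(1−p̂_h)/(n_h−1):
  stratum XS: (1450/2750)²·0.441·0.559/203 = 0.000337618
  stratum S: (550/2750)²·0.838·0.162/36 = 0.00015084
  stratum M: (125/2750)²·0.222·0.778/17 = 2.09912e-05
  stratum L: (625/2750)²·0.752·0.248/116 = 8.30436e-05
V̂(p̂_st) = 0.000592492; SE = √V̂ = 0.0243412

p̂_st ≈ 0.5811, SE ≈ 0.0243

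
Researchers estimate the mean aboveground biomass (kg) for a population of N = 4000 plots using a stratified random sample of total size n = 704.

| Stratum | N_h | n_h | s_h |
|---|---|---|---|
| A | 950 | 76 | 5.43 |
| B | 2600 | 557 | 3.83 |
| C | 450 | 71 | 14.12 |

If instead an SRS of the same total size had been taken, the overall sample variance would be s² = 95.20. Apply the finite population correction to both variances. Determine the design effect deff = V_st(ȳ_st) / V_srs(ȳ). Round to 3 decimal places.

V̂(ȳ_st) = Σ W_h² (1 − n_h/N_h) s_h²/n_h, with W_h = N_h/N and N = 4000:
  stratum A: (950/4000)²·(1 − 76/950)·5.43²/76 = 0.0201327
  stratum B: (2600/4000)²·(1 − 557/2600)·3.83²/557 = 0.00874307
  stratum C: (450/4000)²·(1 − 71/450)·14.12²/71 = 0.0299325
V_st = 0.0588082
V_srs = (1 − 704/4000)·95.20/704 = 0.111427
deff = V_st / V_srs = 0.0588082/0.111427 = 0.5278

deff ≈ 0.528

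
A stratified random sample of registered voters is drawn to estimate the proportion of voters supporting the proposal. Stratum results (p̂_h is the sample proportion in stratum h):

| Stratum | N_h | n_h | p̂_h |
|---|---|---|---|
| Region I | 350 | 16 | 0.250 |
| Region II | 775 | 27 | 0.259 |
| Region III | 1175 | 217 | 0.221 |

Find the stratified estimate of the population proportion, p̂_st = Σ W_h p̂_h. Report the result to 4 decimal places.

p̂_st ≈ 0.2382

N = 2300; stratum weights W_h = N_h/N.
p̂_st = Σ W_h p̂_h = (350·0.250 + 775·0.259 + 1175·0.221)/2300 = 0.23822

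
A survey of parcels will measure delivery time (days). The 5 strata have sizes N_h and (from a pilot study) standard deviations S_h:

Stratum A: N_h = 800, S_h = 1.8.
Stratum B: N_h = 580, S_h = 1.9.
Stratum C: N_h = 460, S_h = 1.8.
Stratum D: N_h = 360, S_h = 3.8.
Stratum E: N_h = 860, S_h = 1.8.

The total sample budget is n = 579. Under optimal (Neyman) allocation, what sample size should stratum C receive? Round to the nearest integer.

76

Neyman allocation: n_h = n · N_h S_h / Σ N_i S_i, with n = 579.
  stratum A: N_h·S_h = 800·1.8 = 1440.00
  stratum B: N_h·S_h = 580·1.9 = 1102.00
  stratum C: N_h·S_h = 460·1.8 = 828.00
  stratum D: N_h·S_h = 360·3.8 = 1368.00
  stratum E: N_h·S_h = 860·1.8 = 1548.00
Σ N_h S_h = 6286.00
n for stratum C = 579·828.00/6286.00 = 76.267 → 76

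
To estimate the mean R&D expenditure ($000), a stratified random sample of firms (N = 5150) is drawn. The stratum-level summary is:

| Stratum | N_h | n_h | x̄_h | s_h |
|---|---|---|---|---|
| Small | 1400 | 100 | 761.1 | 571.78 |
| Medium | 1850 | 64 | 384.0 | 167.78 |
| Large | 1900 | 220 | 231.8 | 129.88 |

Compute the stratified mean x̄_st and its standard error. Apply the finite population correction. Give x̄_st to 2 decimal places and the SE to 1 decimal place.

x̄_st ≈ 430.36, SE ≈ 17.0

x̄_st = Σ W_h x̄_h = (1400·761.1 + 1850·384.0 + 1900·231.8)/5150 = 430.36117
V̂(x̄_st) = Σ W_h² (1 − n_h/N_h) s_h²/n_h, with W_h = N_h/N and N = 5150:
  stratum Small: (1400/5150)²·(1 − 100/1400)·571.78²/100 = 224.344
  stratum Medium: (1850/5150)²·(1 − 64/1850)·167.78²/64 = 54.7948
  stratum Large: (1900/5150)²·(1 − 220/1900)·129.88²/220 = 9.22806
V̂(x̄_st) = 288.367
SE(x̄_st) = √288.367 = 16.9814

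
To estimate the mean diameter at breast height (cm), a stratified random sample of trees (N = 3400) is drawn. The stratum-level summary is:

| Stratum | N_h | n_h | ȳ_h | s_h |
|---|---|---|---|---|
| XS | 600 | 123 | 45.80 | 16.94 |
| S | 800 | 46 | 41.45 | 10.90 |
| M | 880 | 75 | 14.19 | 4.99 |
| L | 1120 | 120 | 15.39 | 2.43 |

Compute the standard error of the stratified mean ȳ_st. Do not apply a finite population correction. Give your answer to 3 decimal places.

V̂(ȳ_st) = Σ W_h² s_h²/n_h, with W_h = N_h/N and N = 3400:
  stratum XS: (600/3400)²·16.94²/123 = 0.0726551
  stratum S: (800/3400)²·10.90²/46 = 0.142994
  stratum M: (880/3400)²·4.99²/75 = 0.0222406
  stratum L: (1120/3400)²·2.43²/120 = 0.00533961
V̂(ȳ_st) = 0.243229
SE(ȳ_st) = √0.243229 = 0.493183

SE(ȳ_st) ≈ 0.493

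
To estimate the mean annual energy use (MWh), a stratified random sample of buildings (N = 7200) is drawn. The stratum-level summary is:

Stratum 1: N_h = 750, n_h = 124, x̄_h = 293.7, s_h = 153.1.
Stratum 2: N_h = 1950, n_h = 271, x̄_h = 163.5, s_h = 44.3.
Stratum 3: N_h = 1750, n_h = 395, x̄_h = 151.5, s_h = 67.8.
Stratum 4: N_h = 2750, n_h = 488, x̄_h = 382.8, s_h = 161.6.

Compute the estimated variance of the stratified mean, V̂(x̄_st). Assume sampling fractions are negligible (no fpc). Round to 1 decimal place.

V̂(x̄_st) ≈ 11.1

V̂(x̄_st) = Σ W_h² s_h²/n_h, with W_h = N_h/N and N = 7200:
  stratum 1: (750/7200)²·153.1²/124 = 2.0511
  stratum 2: (1950/7200)²·44.3²/271 = 0.531181
  stratum 3: (1750/7200)²·67.8²/395 = 0.687501
  stratum 4: (2750/7200)²·161.6²/488 = 7.80662
V̂(x̄_st) = 11.0764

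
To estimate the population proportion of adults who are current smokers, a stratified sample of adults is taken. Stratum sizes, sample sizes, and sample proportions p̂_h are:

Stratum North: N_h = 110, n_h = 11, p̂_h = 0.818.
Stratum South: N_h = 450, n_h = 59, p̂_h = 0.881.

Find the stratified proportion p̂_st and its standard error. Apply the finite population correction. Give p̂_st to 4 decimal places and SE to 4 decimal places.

N = 560; stratum weights W_h = N_h/N.
p̂_st = Σ W_h p̂_h = (110·0.818 + 450·0.881)/560 = 0.86862
V̂(p̂_st) = Σ W_h² (1 − n_h/N_h) p̂_h(1−p̂_h)/(n_h−1):
  stratum North: (110/560)²·(1 − 11/110)·0.818·0.182/10 = 0.000516983
  stratum South: (450/560)²·(1 − 59/450)·0.881·0.119/58 = 0.00101416
V̂(p̂_st) = 0.00153115; SE = √V̂ = 0.0391299

p̂_st ≈ 0.8686, SE ≈ 0.0391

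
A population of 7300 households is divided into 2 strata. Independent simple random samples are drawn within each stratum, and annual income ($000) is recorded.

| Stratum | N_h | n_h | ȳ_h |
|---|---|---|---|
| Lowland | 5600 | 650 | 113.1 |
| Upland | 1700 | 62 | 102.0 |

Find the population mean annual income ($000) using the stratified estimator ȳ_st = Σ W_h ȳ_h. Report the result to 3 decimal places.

N = Σ N_h = 7300. Stratum weights W_h = N_h/N.
ȳ_st = (5600·113.1 + 1700·102.0) / 7300 = 110.51507

ȳ_st ≈ 110.515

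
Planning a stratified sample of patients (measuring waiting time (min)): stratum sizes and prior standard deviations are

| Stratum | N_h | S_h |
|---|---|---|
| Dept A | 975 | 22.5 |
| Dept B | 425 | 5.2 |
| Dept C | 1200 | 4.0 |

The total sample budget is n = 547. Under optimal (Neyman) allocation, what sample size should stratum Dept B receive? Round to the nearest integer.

42

Neyman allocation: n_h = n · N_h S_h / Σ N_i S_i, with n = 547.
  stratum Dept A: N_h·S_h = 975·22.5 = 21937.50
  stratum Dept B: N_h·S_h = 425·5.2 = 2210.00
  stratum Dept C: N_h·S_h = 1200·4.0 = 4800.00
Σ N_h S_h = 28947.50
n for stratum Dept B = 547·2210.00/28947.50 = 41.761 → 42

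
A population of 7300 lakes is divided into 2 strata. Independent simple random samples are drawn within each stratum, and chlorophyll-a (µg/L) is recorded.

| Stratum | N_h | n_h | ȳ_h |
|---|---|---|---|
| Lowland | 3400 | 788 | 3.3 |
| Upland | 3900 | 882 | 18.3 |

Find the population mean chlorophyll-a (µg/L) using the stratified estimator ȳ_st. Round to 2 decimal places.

N = Σ N_h = 7300. Stratum weights W_h = N_h/N.
ȳ_st = (3400·3.3 + 3900·18.3) / 7300 = 11.3137

ȳ_st ≈ 11.31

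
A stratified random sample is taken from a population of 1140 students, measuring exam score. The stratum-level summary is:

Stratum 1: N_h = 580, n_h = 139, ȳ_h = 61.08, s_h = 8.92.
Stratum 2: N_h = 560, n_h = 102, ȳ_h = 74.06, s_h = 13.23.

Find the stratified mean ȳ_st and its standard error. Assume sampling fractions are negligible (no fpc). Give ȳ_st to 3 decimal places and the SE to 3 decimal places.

ȳ_st = Σ W_h ȳ_h = (580·61.08 + 560·74.06)/1140 = 67.45614
V̂(ȳ_st) = Σ W_h² s_h²/n_h, with W_h = N_h/N and N = 1140:
  stratum 1: (580/1140)²·8.92²/139 = 0.14817
  stratum 2: (560/1140)²·13.23²/102 = 0.414082
V̂(ȳ_st) = 0.562252
SE(ȳ_st) = √0.562252 = 0.749835

ȳ_st ≈ 67.456, SE ≈ 0.750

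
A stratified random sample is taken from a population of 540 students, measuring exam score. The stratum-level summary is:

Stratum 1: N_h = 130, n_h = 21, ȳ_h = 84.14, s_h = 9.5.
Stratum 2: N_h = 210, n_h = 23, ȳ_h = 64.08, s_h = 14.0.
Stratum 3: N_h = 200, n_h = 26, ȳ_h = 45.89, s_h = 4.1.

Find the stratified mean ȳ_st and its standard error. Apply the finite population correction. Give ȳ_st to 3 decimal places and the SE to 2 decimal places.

ȳ_st ≈ 62.172, SE ≈ 1.20

ȳ_st = Σ W_h ȳ_h = (130·84.14 + 210·64.08 + 200·45.89)/540 = 62.17222
V̂(ȳ_st) = Σ W_h² (1 − n_h/N_h) s_h²/n_h, with W_h = N_h/N and N = 540:
  stratum 1: (130/540)²·(1 − 21/130)·9.5²/21 = 0.208838
  stratum 2: (210/540)²·(1 − 23/210)·14.0²/23 = 1.14763
  stratum 3: (200/540)²·(1 − 26/200)·4.1²/26 = 0.0771589
V̂(ȳ_st) = 1.43363
SE(ȳ_st) = √1.43363 = 1.19734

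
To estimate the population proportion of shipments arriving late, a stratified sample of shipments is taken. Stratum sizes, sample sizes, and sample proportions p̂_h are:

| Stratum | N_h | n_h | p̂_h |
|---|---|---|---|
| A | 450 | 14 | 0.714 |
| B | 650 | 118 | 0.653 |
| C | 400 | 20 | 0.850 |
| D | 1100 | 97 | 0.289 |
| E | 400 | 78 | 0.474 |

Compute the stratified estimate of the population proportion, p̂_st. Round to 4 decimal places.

N = 3000; stratum weights W_h = N_h/N.
p̂_st = Σ W_h p̂_h = (450·0.714 + 650·0.653 + 400·0.850 + 1100·0.289 + 400·0.474)/3000 = 0.53108

p̂_st ≈ 0.5311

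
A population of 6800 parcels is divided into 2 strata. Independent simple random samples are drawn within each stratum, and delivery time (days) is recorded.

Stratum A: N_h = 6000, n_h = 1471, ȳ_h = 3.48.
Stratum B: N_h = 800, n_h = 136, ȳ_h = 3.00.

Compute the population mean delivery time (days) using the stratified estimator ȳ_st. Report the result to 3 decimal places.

N = Σ N_h = 6800. Stratum weights W_h = N_h/N.
ȳ_st = (6000·3.48 + 800·3.00) / 6800 = 3.42353

ȳ_st ≈ 3.424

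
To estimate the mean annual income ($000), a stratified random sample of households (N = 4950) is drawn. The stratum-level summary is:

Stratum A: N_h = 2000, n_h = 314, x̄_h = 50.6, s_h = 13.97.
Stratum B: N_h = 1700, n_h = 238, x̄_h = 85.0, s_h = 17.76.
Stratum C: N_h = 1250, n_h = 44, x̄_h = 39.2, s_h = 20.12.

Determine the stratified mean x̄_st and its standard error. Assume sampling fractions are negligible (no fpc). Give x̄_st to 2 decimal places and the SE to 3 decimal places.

x̄_st = Σ W_h x̄_h = (2000·50.6 + 1700·85.0 + 1250·39.2)/4950 = 59.53535
V̂(x̄_st) = Σ W_h² s_h²/n_h, with W_h = N_h/N and N = 4950:
  stratum A: (2000/4950)²·13.97²/314 = 0.101464
  stratum B: (1700/4950)²·17.76²/238 = 0.156313
  stratum C: (1250/4950)²·20.12²/44 = 0.586696
V̂(x̄_st) = 0.844473
SE(x̄_st) = √0.844473 = 0.918952

x̄_st ≈ 59.54, SE ≈ 0.919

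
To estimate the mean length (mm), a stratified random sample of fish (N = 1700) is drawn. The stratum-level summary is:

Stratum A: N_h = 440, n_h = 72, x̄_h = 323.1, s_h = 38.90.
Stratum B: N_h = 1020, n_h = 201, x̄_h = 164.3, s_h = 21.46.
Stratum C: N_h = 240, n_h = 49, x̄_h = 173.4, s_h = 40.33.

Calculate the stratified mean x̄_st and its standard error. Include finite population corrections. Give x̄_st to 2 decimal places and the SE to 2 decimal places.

x̄_st = Σ W_h x̄_h = (440·323.1 + 1020·164.3 + 240·173.4)/1700 = 206.68588
V̂(x̄_st) = Σ W_h² (1 − n_h/N_h) s_h²/n_h, with W_h = N_h/N and N = 1700:
  stratum A: (440/1700)²·(1 − 72/440)·38.90²/72 = 1.17752
  stratum B: (1020/1700)²·(1 − 201/1020)·21.46²/201 = 0.662292
  stratum C: (240/1700)²·(1 − 49/240)·40.33²/49 = 0.526511
V̂(x̄_st) = 2.36633
SE(x̄_st) = √2.36633 = 1.53829

x̄_st ≈ 206.69, SE ≈ 1.54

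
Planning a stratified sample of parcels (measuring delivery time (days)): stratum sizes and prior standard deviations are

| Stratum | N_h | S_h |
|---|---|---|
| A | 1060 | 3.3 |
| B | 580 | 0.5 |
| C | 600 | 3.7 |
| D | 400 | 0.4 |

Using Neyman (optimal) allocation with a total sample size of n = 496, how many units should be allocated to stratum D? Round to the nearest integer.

Neyman allocation: n_h = n · N_h S_h / Σ N_i S_i, with n = 496.
  stratum A: N_h·S_h = 1060·3.3 = 3498.00
  stratum B: N_h·S_h = 580·0.5 = 290.00
  stratum C: N_h·S_h = 600·3.7 = 2220.00
  stratum D: N_h·S_h = 400·0.4 = 160.00
Σ N_h S_h = 6168.00
n for stratum D = 496·160.00/6168.00 = 12.866 → 13

13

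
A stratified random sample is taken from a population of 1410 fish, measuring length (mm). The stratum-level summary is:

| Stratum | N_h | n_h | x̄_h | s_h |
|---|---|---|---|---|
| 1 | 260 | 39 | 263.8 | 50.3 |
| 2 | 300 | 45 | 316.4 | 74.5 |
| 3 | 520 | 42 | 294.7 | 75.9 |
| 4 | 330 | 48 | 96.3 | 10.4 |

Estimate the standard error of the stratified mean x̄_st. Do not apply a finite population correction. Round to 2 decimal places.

SE(x̄_st) ≈ 5.15

V̂(x̄_st) = Σ W_h² s_h²/n_h, with W_h = N_h/N and N = 1410:
  stratum 1: (260/1410)²·50.3²/39 = 2.20587
  stratum 2: (300/1410)²·74.5²/45 = 5.58347
  stratum 3: (520/1410)²·75.9²/42 = 18.6553
  stratum 4: (330/1410)²·10.4²/48 = 0.123428
V̂(x̄_st) = 26.5681
SE(x̄_st) = √26.5681 = 5.15442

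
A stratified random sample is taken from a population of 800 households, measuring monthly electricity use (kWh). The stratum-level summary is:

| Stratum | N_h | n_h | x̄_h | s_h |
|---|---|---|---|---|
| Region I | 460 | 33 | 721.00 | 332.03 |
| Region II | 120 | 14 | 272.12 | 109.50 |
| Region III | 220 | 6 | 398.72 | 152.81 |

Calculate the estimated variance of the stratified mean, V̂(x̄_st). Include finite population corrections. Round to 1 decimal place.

V̂(x̄_st) ≈ 1328.6

V̂(x̄_st) = Σ W_h² (1 − n_h/N_h) s_h²/n_h, with W_h = N_h/N and N = 800:
  stratum Region I: (460/800)²·(1 − 33/460)·332.03²/33 = 1025.29
  stratum Region II: (120/800)²·(1 − 14/120)·109.50²/14 = 17.0219
  stratum Region III: (220/800)²·(1 − 6/220)·152.81²/6 = 286.292
V̂(x̄_st) = 1328.6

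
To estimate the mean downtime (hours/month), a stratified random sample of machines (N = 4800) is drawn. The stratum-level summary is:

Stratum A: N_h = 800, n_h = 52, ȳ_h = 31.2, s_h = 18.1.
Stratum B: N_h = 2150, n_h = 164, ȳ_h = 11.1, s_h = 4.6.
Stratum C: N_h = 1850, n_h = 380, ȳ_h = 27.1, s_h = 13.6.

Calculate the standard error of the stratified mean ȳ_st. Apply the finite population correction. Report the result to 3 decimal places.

SE(ȳ_st) ≈ 0.495

V̂(ȳ_st) = Σ W_h² (1 − n_h/N_h) s_h²/n_h, with W_h = N_h/N and N = 4800:
  stratum A: (800/4800)²·(1 − 52/800)·18.1²/52 = 0.16363
  stratum B: (2150/4800)²·(1 − 164/2150)·4.6²/164 = 0.0239115
  stratum C: (1850/4800)²·(1 − 380/1850)·13.6²/380 = 0.0574514
V̂(ȳ_st) = 0.244993
SE(ȳ_st) = √0.244993 = 0.494968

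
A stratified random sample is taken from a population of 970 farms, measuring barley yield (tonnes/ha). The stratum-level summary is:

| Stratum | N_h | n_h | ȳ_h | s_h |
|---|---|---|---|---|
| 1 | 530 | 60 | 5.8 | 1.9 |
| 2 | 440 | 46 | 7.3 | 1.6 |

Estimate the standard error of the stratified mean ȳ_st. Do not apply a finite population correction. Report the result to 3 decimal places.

V̂(ȳ_st) = Σ W_h² s_h²/n_h, with W_h = N_h/N and N = 970:
  stratum 1: (530/970)²·1.9²/60 = 0.0179624
  stratum 2: (440/970)²·1.6²/46 = 0.011451
V̂(ȳ_st) = 0.0294134
SE(ȳ_st) = √0.0294134 = 0.171503

SE(ȳ_st) ≈ 0.172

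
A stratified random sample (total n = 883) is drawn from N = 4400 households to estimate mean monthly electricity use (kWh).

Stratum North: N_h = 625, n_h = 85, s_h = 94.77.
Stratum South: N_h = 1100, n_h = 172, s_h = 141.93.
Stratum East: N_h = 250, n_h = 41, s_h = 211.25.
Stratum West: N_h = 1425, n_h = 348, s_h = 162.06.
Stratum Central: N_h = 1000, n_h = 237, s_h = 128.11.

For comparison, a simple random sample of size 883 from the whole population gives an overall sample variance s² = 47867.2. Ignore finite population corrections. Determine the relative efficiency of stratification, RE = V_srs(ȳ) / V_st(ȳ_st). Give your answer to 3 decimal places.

RE ≈ 2.216

V̂(ȳ_st) = Σ W_h² s_h²/n_h, with W_h = N_h/N and N = 4400:
  stratum North: (625/4400)²·94.77²/85 = 2.13195
  stratum South: (1100/4400)²·141.93²/172 = 7.31981
  stratum East: (250/4400)²·211.25²/41 = 3.51386
  stratum West: (1425/4400)²·162.06²/348 = 7.91584
  stratum Central: (1000/4400)²·128.11²/237 = 3.57695
V_st = 24.4584
V_srs = s²/n = 47867.2/883 = 54.2097
Relative efficiency = V_srs / V_st = 54.2097/24.4584 = 2.2164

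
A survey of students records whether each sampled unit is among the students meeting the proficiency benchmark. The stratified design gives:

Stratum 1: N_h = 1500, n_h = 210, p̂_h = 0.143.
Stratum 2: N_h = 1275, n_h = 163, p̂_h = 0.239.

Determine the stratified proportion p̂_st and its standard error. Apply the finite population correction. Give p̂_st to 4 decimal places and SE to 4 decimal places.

p̂_st ≈ 0.1871, SE ≈ 0.0188

N = 2775; stratum weights W_h = N_h/N.
p̂_st = Σ W_h p̂_h = (1500·0.143 + 1275·0.239)/2775 = 0.18711
V̂(p̂_st) = Σ W_h² (1 − n_h/N_h) p̂_h(1−p̂_h)/(n_h−1):
  stratum 1: (1500/2775)²·(1 − 210/1500)·0.143·0.857/209 = 0.000147342
  stratum 2: (1275/2775)²·(1 − 163/1275)·0.239·0.761/162 = 0.000206708
V̂(p̂_st) = 0.000354049; SE = √V̂ = 0.0188162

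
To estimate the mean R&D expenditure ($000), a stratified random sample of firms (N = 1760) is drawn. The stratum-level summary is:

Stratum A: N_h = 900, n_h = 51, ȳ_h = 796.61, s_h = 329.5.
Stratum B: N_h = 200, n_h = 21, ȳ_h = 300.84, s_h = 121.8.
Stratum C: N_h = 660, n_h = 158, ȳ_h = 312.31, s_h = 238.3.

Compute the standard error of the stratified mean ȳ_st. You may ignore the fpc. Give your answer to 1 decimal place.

V̂(ȳ_st) = Σ W_h² s_h²/n_h, with W_h = N_h/N and N = 1760:
  stratum A: (900/1760)²·329.5²/51 = 556.673
  stratum B: (200/1760)²·121.8²/21 = 9.12242
  stratum C: (660/1760)²·238.3²/158 = 50.5421
V̂(ȳ_st) = 616.338
SE(ȳ_st) = √616.338 = 24.8262

SE(ȳ_st) ≈ 24.8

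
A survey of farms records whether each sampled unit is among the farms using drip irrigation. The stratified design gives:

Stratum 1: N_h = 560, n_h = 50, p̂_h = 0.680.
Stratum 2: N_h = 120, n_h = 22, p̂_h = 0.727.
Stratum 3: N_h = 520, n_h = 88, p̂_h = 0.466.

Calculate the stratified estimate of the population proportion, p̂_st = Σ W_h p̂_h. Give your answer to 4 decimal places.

N = 1200; stratum weights W_h = N_h/N.
p̂_st = Σ W_h p̂_h = (560·0.680 + 120·0.727 + 520·0.466)/1200 = 0.59197

p̂_st ≈ 0.5920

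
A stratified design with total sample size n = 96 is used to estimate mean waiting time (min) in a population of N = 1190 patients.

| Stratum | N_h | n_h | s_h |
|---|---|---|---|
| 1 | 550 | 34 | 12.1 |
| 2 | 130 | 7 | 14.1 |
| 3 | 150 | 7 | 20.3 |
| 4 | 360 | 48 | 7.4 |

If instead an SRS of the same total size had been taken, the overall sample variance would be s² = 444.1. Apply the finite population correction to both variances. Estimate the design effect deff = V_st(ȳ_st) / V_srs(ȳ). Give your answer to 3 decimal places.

deff ≈ 0.509

V̂(ȳ_st) = Σ W_h² (1 − n_h/N_h) s_h²/n_h, with W_h = N_h/N and N = 1190:
  stratum 1: (550/1190)²·(1 − 34/550)·12.1²/34 = 0.862999
  stratum 2: (130/1190)²·(1 − 7/130)·14.1²/7 = 0.320697
  stratum 3: (150/1190)²·(1 − 7/150)·20.3²/7 = 0.891718
  stratum 4: (360/1190)²·(1 − 48/360)·7.4²/48 = 0.0904868
V_st = 2.1659
V_srs = (1 − 96/1190)·444.1/96 = 4.25285
deff = V_st / V_srs = 2.1659/4.25285 = 0.5093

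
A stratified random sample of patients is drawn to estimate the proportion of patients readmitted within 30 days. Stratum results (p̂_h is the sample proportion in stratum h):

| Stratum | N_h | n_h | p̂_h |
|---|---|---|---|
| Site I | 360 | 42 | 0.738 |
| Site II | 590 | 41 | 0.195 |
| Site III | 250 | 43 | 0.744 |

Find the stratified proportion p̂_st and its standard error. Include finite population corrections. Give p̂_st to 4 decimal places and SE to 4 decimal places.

p̂_st ≈ 0.4723, SE ≈ 0.0377

N = 1200; stratum weights W_h = N_h/N.
p̂_st = Σ W_h p̂_h = (360·0.738 + 590·0.195 + 250·0.744)/1200 = 0.47228
V̂(p̂_st) = Σ W_h² (1 − n_h/N_h) p̂_h(1−p̂_h)/(n_h−1):
  stratum Site I: (360/1200)²·(1 − 42/360)·0.738·0.262/41 = 0.000374922
  stratum Site II: (590/1200)²·(1 − 41/590)·0.195·0.805/40 = 0.000882739
  stratum Site III: (250/1200)²·(1 − 43/250)·0.744·0.256/42 = 0.000162971
V̂(p̂_st) = 0.00142063; SE = √V̂ = 0.0376913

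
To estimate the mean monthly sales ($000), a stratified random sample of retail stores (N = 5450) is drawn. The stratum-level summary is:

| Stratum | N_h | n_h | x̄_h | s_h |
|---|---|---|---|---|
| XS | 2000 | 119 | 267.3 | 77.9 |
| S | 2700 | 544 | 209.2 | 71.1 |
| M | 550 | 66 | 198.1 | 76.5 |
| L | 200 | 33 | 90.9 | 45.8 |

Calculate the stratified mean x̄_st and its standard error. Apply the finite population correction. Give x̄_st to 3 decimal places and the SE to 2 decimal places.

x̄_st ≈ 225.060, SE ≈ 3.02

x̄_st = Σ W_h x̄_h = (2000·267.3 + 2700·209.2 + 550·198.1 + 200·90.9)/5450 = 225.05963
V̂(x̄_st) = Σ W_h² (1 − n_h/N_h) s_h²/n_h, with W_h = N_h/N and N = 5450:
  stratum XS: (2000/5450)²·(1 − 119/2000)·77.9²/119 = 6.45883
  stratum S: (2700/5450)²·(1 − 544/2700)·71.1²/544 = 1.82121
  stratum M: (550/5450)²·(1 − 66/550)·76.5²/66 = 0.794683
  stratum L: (200/5450)²·(1 − 33/200)·45.8²/33 = 0.0714777
V̂(x̄_st) = 9.1462
SE(x̄_st) = √9.1462 = 3.02427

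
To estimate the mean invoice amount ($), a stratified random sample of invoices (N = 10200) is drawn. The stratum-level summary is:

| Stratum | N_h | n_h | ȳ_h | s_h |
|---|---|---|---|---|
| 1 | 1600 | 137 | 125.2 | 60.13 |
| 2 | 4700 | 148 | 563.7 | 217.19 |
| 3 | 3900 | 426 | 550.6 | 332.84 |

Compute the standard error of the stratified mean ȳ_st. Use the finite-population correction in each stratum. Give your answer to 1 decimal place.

V̂(ȳ_st) = Σ W_h² (1 − n_h/N_h) s_h²/n_h, with W_h = N_h/N and N = 10200:
  stratum 1: (1600/10200)²·(1 − 137/1600)·60.13²/137 = 0.59378
  stratum 2: (4700/10200)²·(1 − 148/4700)·217.19²/148 = 65.5417
  stratum 3: (3900/10200)²·(1 − 426/3900)·332.84²/426 = 33.8653
V̂(ȳ_st) = 100.001
SE(ȳ_st) = √100.001 = 10

SE(ȳ_st) ≈ 10.0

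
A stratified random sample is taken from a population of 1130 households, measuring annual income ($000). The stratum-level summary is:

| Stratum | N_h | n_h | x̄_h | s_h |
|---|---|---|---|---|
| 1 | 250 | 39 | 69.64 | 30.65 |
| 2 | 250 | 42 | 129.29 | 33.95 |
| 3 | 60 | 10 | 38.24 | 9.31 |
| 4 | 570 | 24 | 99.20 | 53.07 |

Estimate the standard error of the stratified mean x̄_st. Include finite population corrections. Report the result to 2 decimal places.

V̂(x̄_st) = Σ W_h² (1 − n_h/N_h) s_h²/n_h, with W_h = N_h/N and N = 1130:
  stratum 1: (250/1130)²·(1 − 39/250)·30.65²/39 = 0.995089
  stratum 2: (250/1130)²·(1 − 42/250)·33.95²/42 = 1.11758
  stratum 3: (60/1130)²·(1 − 10/60)·9.31²/10 = 0.020364
  stratum 4: (570/1130)²·(1 − 24/570)·53.07²/24 = 28.6021
V̂(x̄_st) = 30.7351
SE(x̄_st) = √30.7351 = 5.54392

SE(x̄_st) ≈ 5.54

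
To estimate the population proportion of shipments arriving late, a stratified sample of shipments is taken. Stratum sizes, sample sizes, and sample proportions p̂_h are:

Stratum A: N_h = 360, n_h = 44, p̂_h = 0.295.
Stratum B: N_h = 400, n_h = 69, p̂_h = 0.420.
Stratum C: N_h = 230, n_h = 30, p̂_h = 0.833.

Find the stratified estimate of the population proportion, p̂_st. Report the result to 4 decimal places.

p̂_st ≈ 0.4705

N = 990; stratum weights W_h = N_h/N.
p̂_st = Σ W_h p̂_h = (360·0.295 + 400·0.420 + 230·0.833)/990 = 0.47049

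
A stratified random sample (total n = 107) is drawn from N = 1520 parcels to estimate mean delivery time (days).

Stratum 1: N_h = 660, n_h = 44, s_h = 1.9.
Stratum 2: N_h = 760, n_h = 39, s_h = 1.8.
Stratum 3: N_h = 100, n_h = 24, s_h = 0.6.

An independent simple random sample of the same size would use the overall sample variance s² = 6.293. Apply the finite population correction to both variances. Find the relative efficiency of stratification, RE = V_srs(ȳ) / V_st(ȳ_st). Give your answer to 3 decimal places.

V̂(ȳ_st) = Σ W_h² (1 − n_h/N_h) s_h²/n_h, with W_h = N_h/N and N = 1520:
  stratum 1: (660/1520)²·(1 − 44/660)·1.9²/44 = 0.0144375
  stratum 2: (760/1520)²·(1 − 39/760)·1.8²/39 = 0.0197034
  stratum 3: (100/1520)²·(1 − 24/100)·0.6²/24 = 4.93421e-05
V_st = 0.0341903
V_srs = (1 − 107/1520)·6.293/107 = 0.054673
Relative efficiency = V_srs / V_st = 0.054673/0.0341903 = 1.5991

RE ≈ 1.599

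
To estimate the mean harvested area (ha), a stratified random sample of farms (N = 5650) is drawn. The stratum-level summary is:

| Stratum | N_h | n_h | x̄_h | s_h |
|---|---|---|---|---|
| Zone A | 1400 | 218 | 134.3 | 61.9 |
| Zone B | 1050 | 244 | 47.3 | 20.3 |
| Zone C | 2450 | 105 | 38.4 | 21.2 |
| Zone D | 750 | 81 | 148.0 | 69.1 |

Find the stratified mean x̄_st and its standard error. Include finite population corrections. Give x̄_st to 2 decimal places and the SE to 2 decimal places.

x̄_st ≈ 78.37, SE ≈ 1.63

x̄_st = Σ W_h x̄_h = (1400·134.3 + 1050·47.3 + 2450·38.4 + 750·148.0)/5650 = 78.36549
V̂(x̄_st) = Σ W_h² (1 − n_h/N_h) s_h²/n_h, with W_h = N_h/N and N = 5650:
  stratum Zone A: (1400/5650)²·(1 − 218/1400)·61.9²/218 = 0.911115
  stratum Zone B: (1050/5650)²·(1 − 244/1050)·20.3²/244 = 0.0447744
  stratum Zone C: (2450/5650)²·(1 − 105/2450)·21.2²/105 = 0.770361
  stratum Zone D: (750/5650)²·(1 − 81/750)·69.1²/81 = 0.926534
V̂(x̄_st) = 2.65279
SE(x̄_st) = √2.65279 = 1.62874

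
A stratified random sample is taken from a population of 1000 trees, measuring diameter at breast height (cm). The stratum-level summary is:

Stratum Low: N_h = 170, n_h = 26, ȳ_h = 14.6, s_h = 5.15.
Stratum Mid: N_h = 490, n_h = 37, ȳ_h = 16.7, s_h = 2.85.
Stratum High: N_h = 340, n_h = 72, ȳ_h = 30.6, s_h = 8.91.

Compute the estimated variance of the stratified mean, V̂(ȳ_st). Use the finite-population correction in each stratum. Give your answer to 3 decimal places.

V̂(ȳ_st) ≈ 0.174

V̂(ȳ_st) = Σ W_h² (1 − n_h/N_h) s_h²/n_h, with W_h = N_h/N and N = 1000:
  stratum Low: (170/1000)²·(1 − 26/170)·5.15²/26 = 0.024972
  stratum Mid: (490/1000)²·(1 − 37/490)·2.85²/37 = 0.0487284
  stratum High: (340/1000)²·(1 − 72/340)·8.91²/72 = 0.10047
V̂(ȳ_st) = 0.17417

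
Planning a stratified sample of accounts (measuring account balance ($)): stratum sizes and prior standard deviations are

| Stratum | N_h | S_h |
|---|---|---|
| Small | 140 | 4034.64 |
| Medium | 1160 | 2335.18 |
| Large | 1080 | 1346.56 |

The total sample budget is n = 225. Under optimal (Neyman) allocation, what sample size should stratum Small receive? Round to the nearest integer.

27

Neyman allocation: n_h = n · N_h S_h / Σ N_i S_i, with n = 225.
  stratum Small: N_h·S_h = 140·4034.64 = 564849.60
  stratum Medium: N_h·S_h = 1160·2335.18 = 2708808.80
  stratum Large: N_h·S_h = 1080·1346.56 = 1454284.80
Σ N_h S_h = 4727943.20
n for stratum Small = 225·564849.60/4727943.20 = 26.881 → 27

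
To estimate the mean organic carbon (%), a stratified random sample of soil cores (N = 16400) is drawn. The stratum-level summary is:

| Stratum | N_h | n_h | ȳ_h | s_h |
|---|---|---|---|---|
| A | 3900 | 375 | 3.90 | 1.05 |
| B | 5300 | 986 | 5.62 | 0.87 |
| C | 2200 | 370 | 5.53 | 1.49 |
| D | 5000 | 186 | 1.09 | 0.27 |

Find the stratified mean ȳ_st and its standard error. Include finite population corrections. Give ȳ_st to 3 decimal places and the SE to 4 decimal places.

ȳ_st ≈ 3.818, SE ≈ 0.0185

ȳ_st = Σ W_h ȳ_h = (3900·3.90 + 5300·5.62 + 2200·5.53 + 5000·1.09)/16400 = 3.81780
V̂(ȳ_st) = Σ W_h² (1 − n_h/N_h) s_h²/n_h, with W_h = N_h/N and N = 16400:
  stratum A: (3900/16400)²·(1 − 375/3900)·1.05²/375 = 0.000150274
  stratum B: (5300/16400)²·(1 − 986/5300)·0.87²/986 = 6.52574e-05
  stratum C: (2200/16400)²·(1 − 370/2200)·1.49²/370 = 8.98167e-05
  stratum D: (5000/16400)²·(1 − 186/5000)·0.27²/186 = 3.50754e-05
V̂(ȳ_st) = 0.000340423
SE(ȳ_st) = √0.000340423 = 0.0184506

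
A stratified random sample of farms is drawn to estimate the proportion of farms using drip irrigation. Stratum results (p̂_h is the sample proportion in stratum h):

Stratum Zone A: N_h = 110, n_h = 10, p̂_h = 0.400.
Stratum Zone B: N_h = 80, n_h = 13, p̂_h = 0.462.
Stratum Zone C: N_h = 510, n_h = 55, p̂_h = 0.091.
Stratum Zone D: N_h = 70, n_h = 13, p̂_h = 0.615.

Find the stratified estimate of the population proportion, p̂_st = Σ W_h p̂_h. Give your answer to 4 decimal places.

N = 770; stratum weights W_h = N_h/N.
p̂_st = Σ W_h p̂_h = (110·0.400 + 80·0.462 + 510·0.091 + 70·0.615)/770 = 0.22132

p̂_st ≈ 0.2213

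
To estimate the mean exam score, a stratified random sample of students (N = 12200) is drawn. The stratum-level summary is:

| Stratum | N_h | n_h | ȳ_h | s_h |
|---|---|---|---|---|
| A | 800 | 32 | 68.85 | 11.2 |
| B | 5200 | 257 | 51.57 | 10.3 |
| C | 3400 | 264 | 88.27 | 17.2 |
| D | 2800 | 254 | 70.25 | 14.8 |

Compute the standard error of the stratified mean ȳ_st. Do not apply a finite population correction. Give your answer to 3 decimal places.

V̂(ȳ_st) = Σ W_h² s_h²/n_h, with W_h = N_h/N and N = 12200:
  stratum A: (800/12200)²·11.2²/32 = 0.0168557
  stratum B: (5200/12200)²·10.3²/257 = 0.0749943
  stratum C: (3400/12200)²·17.2²/264 = 0.0870344
  stratum D: (2800/12200)²·14.8²/254 = 0.0454241
V̂(ȳ_st) = 0.224309
SE(ȳ_st) = √0.224309 = 0.473612

SE(ȳ_st) ≈ 0.474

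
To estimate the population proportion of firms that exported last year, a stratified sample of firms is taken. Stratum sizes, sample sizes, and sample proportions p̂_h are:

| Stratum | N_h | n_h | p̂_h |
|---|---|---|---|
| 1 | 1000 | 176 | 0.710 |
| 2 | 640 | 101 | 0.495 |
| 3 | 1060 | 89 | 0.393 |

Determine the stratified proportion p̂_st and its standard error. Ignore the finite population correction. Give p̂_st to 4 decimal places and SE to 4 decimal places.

N = 2700; stratum weights W_h = N_h/N.
p̂_st = Σ W_h p̂_h = (1000·0.710 + 640·0.495 + 1060·0.393)/2700 = 0.53459
V̂(p̂_st) = Σ W_h² p̂_h(1−p̂_h)/(n_h−1):
  stratum 1: (1000/2700)²·0.710·0.290/175 = 0.000161395
  stratum 2: (640/2700)²·0.495·0.505/100 = 0.000140452
  stratum 3: (1060/2700)²·0.393·0.607/88 = 0.000417814
V̂(p̂_st) = 0.000719661; SE = √V̂ = 0.0268265

p̂_st ≈ 0.5346, SE ≈ 0.0268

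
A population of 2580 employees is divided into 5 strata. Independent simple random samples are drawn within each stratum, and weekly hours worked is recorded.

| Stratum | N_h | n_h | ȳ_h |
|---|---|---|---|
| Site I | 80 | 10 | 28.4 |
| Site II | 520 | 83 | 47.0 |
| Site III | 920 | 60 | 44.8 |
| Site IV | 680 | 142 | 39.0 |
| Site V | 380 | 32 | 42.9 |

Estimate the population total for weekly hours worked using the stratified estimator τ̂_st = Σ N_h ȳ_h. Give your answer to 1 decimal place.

τ̂_st = Σ N_h ȳ_h = 80·28.4 + 520·47.0 + 920·44.8 + 680·39.0 + 380·42.9 = 110750.0

τ̂_st ≈ 110750.0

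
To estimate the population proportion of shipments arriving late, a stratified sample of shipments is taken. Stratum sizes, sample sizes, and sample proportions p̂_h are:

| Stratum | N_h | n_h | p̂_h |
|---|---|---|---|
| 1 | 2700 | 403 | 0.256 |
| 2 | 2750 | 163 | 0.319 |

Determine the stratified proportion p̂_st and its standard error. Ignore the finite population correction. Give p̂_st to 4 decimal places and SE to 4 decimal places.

N = 5450; stratum weights W_h = N_h/N.
p̂_st = Σ W_h p̂_h = (2700·0.256 + 2750·0.319)/5450 = 0.28779
V̂(p̂_st) = Σ W_h² p̂_h(1−p̂_h)/(n_h−1):
  stratum 1: (2700/5450)²·0.256·0.744/402 = 0.000116284
  stratum 2: (2750/5450)²·0.319·0.681/162 = 0.000341425
V̂(p̂_st) = 0.000457709; SE = √V̂ = 0.0213941

p̂_st ≈ 0.2878, SE ≈ 0.0214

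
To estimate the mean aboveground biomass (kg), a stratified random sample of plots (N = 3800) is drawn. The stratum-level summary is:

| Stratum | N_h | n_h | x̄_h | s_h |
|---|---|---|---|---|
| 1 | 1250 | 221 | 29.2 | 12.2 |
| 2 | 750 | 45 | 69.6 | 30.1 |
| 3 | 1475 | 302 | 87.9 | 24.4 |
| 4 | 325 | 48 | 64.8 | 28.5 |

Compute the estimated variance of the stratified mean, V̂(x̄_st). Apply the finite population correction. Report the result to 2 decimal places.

V̂(x̄_st) = Σ W_h² (1 − n_h/N_h) s_h²/n_h, with W_h = N_h/N and N = 3800:
  stratum 1: (1250/3800)²·(1 − 221/1250)·12.2²/221 = 0.0599909
  stratum 2: (750/3800)²·(1 − 45/750)·30.1²/45 = 0.737231
  stratum 3: (1475/3800)²·(1 − 302/1475)·24.4²/302 = 0.236209
  stratum 4: (325/3800)²·(1 − 48/325)·28.5²/48 = 0.105498
V̂(x̄_st) = 1.13893

V̂(x̄_st) ≈ 1.14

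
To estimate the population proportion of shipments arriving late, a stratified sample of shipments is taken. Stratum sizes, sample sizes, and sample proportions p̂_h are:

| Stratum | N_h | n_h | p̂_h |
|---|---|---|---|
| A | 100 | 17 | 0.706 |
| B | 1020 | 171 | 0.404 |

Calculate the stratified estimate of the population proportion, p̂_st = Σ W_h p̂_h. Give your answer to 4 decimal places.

p̂_st ≈ 0.4310

N = 1120; stratum weights W_h = N_h/N.
p̂_st = Σ W_h p̂_h = (100·0.706 + 1020·0.404)/1120 = 0.43096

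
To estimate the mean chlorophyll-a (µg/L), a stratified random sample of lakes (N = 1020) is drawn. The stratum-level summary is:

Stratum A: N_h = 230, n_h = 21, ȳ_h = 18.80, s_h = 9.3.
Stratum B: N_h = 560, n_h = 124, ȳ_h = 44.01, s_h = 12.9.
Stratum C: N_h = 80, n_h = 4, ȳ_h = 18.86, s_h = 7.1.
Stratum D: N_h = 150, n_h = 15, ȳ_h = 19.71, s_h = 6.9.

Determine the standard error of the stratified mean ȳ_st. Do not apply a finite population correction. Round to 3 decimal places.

V̂(ȳ_st) = Σ W_h² s_h²/n_h, with W_h = N_h/N and N = 1020:
  stratum A: (230/1020)²·9.3²/21 = 0.209412
  stratum B: (560/1020)²·12.9²/124 = 0.404514
  stratum C: (80/1020)²·7.1²/4 = 0.077524
  stratum D: (150/1020)²·6.9²/15 = 0.0686419
V̂(ȳ_st) = 0.760092
SE(ȳ_st) = √0.760092 = 0.871833

SE(ȳ_st) ≈ 0.872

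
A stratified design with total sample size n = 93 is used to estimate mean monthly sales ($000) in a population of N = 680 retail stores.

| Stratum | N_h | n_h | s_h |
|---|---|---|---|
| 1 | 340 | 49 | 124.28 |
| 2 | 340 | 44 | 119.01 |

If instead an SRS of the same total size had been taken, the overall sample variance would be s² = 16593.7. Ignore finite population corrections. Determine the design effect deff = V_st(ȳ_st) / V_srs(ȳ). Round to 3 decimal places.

deff ≈ 0.893

V̂(ȳ_st) = Σ W_h² s_h²/n_h, with W_h = N_h/N and N = 680:
  stratum 1: (340/680)²·124.28²/49 = 78.8037
  stratum 2: (340/680)²·119.01²/44 = 80.4738
V_st = 159.277
V_srs = s²/n = 16593.7/93 = 178.427
deff = V_st / V_srs = 159.277/178.427 = 0.8927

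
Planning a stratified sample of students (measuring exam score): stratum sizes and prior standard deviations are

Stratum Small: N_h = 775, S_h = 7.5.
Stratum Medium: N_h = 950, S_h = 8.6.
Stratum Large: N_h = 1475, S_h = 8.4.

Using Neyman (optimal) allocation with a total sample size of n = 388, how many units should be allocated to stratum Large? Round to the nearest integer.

Neyman allocation: n_h = n · N_h S_h / Σ N_i S_i, with n = 388.
  stratum Small: N_h·S_h = 775·7.5 = 5812.50
  stratum Medium: N_h·S_h = 950·8.6 = 8170.00
  stratum Large: N_h·S_h = 1475·8.4 = 12390.00
Σ N_h S_h = 26372.50
n for stratum Large = 388·12390.00/26372.50 = 182.285 → 182

182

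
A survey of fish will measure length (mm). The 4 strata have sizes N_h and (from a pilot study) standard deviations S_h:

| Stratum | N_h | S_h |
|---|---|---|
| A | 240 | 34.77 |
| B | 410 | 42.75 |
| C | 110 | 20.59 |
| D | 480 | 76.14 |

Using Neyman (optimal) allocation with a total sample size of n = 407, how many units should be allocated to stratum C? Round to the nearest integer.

Neyman allocation: n_h = n · N_h S_h / Σ N_i S_i, with n = 407.
  stratum A: N_h·S_h = 240·34.77 = 8344.80
  stratum B: N_h·S_h = 410·42.75 = 17527.50
  stratum C: N_h·S_h = 110·20.59 = 2264.90
  stratum D: N_h·S_h = 480·76.14 = 36547.20
Σ N_h S_h = 64684.40
n for stratum C = 407·2264.90/64684.40 = 14.251 → 14

14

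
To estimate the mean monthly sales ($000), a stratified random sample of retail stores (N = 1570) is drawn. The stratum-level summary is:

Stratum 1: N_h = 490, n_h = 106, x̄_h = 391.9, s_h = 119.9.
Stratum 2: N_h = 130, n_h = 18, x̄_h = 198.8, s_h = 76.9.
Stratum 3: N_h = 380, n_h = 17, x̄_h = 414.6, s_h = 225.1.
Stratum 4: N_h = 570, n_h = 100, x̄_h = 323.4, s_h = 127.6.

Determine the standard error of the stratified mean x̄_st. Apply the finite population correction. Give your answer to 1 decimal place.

SE(x̄_st) ≈ 14.0

V̂(x̄_st) = Σ W_h² (1 − n_h/N_h) s_h²/n_h, with W_h = N_h/N and N = 1570:
  stratum 1: (490/1570)²·(1 − 106/490)·119.9²/106 = 10.3529
  stratum 2: (130/1570)²·(1 − 18/130)·76.9²/18 = 1.94063
  stratum 3: (380/1570)²·(1 − 17/380)·225.1²/17 = 166.799
  stratum 4: (570/1570)²·(1 − 100/570)·127.6²/100 = 17.696
V̂(x̄_st) = 196.788
SE(x̄_st) = √196.788 = 14.0281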